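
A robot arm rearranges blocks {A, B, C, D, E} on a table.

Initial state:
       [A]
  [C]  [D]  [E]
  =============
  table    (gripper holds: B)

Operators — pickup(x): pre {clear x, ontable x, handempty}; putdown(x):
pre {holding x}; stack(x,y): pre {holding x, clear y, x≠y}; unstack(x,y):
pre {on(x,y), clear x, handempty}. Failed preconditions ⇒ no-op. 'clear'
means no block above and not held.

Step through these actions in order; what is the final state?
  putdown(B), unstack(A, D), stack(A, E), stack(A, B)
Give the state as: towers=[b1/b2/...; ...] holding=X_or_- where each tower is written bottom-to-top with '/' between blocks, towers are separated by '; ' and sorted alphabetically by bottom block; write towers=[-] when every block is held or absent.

step 1 (putdown(B)): towers=[B; C; D/A; E] holding=-
step 2 (unstack(A, D)): towers=[B; C; D; E] holding=A
step 3 (stack(A, E)): towers=[B; C; D; E/A] holding=-
step 4 (stack(A, B)) [no-op]: towers=[B; C; D; E/A] holding=-

towers=[B; C; D; E/A] holding=-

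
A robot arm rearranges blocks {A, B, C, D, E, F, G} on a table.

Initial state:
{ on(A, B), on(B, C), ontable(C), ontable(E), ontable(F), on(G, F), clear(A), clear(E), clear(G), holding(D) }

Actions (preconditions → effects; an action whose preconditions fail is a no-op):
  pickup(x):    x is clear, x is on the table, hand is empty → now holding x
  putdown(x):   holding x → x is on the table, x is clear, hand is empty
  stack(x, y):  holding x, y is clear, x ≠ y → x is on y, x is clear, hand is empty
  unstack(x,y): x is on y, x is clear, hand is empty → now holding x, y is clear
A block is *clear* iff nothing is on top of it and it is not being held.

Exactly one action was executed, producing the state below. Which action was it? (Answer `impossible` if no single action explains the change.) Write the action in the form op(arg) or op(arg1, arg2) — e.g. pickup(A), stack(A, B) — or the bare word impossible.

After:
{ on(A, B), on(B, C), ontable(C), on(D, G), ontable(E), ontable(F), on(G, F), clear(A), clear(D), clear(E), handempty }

target: towers=[C/B/A; E; F/G/D] holding=-
        putdown(D) → towers=[C/B/A; D; E; F/G] holding=-
       stack(D, G) → towers=[C/B/A; E; F/G/D] holding=-  ← match
       stack(D, A) → towers=[C/B/A/D; E; F/G] holding=-
       stack(D, E) → towers=[C/B/A; E/D; F/G] holding=-

stack(D, G)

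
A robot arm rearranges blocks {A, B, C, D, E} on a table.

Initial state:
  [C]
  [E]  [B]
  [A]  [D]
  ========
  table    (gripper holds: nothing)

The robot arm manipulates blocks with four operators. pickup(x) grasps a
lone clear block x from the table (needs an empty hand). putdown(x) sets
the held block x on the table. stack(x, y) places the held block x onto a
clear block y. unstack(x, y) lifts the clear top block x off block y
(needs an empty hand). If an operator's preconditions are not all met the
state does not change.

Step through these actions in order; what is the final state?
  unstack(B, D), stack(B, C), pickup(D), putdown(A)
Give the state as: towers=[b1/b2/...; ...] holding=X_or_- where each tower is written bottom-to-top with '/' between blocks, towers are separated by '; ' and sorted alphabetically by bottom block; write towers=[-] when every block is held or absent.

towers=[A/E/C/B] holding=D

step 1 (unstack(B, D)): towers=[A/E/C; D] holding=B
step 2 (stack(B, C)): towers=[A/E/C/B; D] holding=-
step 3 (pickup(D)): towers=[A/E/C/B] holding=D
step 4 (putdown(A)) [no-op]: towers=[A/E/C/B] holding=D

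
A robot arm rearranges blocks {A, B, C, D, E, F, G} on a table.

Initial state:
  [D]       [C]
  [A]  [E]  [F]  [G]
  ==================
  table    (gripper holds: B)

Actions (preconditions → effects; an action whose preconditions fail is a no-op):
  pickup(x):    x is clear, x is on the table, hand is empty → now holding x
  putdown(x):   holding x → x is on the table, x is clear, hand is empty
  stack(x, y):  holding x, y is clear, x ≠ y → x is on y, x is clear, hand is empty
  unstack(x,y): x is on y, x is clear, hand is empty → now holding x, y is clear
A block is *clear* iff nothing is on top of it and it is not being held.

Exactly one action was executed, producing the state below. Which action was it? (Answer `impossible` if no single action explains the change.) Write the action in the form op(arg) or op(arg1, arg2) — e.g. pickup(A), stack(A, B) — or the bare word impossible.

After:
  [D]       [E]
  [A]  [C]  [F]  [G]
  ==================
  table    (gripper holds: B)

target: towers=[A/D; C; F/E; G] holding=B
        putdown(B) → towers=[A/D; B; E; F/C; G] holding=-
       stack(B, G) → towers=[A/D; E; F/C; G/B] holding=-
       stack(B, D) → towers=[A/D/B; E; F/C; G] holding=-
       stack(B, E) → towers=[A/D; E/B; F/C; G] holding=-
       stack(B, C) → towers=[A/D; E; F/C/B; G] holding=-
none of the 5 applicable actions match → impossible

impossible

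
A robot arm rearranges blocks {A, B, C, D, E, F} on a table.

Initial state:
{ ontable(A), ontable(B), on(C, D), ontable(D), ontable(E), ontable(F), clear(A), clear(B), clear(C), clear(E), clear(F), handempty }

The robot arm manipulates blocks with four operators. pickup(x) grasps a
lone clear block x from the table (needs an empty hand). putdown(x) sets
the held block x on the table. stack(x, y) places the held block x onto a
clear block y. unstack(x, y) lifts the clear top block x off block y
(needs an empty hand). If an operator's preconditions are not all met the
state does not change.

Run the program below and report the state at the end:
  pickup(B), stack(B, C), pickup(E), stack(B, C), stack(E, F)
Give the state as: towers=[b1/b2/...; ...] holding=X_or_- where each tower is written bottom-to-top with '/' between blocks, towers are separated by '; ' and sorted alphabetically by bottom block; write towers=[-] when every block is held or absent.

towers=[A; D/C/B; F/E] holding=-

step 1 (pickup(B)): towers=[A; D/C; E; F] holding=B
step 2 (stack(B, C)): towers=[A; D/C/B; E; F] holding=-
step 3 (pickup(E)): towers=[A; D/C/B; F] holding=E
step 4 (stack(B, C)) [no-op]: towers=[A; D/C/B; F] holding=E
step 5 (stack(E, F)): towers=[A; D/C/B; F/E] holding=-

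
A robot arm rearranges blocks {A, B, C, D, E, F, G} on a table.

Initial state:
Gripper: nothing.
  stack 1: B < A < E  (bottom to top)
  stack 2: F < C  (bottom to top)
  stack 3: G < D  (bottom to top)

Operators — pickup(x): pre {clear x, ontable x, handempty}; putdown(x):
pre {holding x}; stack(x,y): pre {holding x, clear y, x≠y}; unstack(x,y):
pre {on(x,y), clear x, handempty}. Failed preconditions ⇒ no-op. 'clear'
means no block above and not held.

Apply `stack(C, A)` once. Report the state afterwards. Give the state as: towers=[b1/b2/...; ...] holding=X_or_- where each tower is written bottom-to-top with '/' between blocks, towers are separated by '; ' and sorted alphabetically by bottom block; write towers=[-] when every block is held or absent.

before: towers=[B/A/E; F/C; G/D] holding=-
pre[stack(C, A)]: holding(C) ✗, clear(A) ✗, C≠A ✓
holding(C), clear(A) unmet → stack(C, A) is a no-op
after:  towers=[B/A/E; F/C; G/D] holding=-

towers=[B/A/E; F/C; G/D] holding=-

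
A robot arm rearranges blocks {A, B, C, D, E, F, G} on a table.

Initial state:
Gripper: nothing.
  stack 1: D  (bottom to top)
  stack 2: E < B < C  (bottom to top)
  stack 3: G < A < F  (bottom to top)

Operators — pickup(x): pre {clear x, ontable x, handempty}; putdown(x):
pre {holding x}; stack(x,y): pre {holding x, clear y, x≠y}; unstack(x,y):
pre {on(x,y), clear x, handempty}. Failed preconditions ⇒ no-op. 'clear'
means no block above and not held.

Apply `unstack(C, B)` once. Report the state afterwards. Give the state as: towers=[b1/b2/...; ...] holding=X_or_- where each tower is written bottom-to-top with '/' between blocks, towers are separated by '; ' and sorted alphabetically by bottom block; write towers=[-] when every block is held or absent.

towers=[D; E/B; G/A/F] holding=C

before: towers=[D; E/B/C; G/A/F] holding=-
pre[unstack(C, B)]: on(C,B) yes, clear(C) yes, handempty yes
all met → apply unstack(C, B)
after:  towers=[D; E/B; G/A/F] holding=C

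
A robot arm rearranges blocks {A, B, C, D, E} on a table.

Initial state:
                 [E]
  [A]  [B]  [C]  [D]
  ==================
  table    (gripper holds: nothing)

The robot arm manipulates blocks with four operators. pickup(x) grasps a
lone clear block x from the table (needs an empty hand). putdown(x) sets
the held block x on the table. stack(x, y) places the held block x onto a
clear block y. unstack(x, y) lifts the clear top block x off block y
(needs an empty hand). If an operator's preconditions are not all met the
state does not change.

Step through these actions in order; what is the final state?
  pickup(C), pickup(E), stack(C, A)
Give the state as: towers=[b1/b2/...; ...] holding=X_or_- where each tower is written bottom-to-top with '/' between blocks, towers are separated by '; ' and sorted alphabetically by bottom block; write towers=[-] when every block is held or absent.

step 1 (pickup(C)): towers=[A; B; D/E] holding=C
step 2 (pickup(E)) [no-op]: towers=[A; B; D/E] holding=C
step 3 (stack(C, A)): towers=[A/C; B; D/E] holding=-

towers=[A/C; B; D/E] holding=-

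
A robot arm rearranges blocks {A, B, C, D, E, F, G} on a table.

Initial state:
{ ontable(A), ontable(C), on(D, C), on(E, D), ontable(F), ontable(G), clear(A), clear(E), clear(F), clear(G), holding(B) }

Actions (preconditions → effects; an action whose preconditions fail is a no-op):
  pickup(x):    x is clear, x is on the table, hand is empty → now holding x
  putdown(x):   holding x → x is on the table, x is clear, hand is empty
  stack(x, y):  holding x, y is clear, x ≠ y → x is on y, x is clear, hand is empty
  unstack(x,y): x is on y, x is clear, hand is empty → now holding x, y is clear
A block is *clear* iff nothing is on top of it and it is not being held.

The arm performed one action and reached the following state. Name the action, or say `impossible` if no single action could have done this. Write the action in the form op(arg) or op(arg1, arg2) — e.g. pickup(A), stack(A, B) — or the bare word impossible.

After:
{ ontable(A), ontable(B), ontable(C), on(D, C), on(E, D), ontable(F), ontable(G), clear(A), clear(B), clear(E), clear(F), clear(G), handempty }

target: towers=[A; B; C/D/E; F; G] holding=-
        putdown(B) → towers=[A; B; C/D/E; F; G] holding=-  ← match
       stack(B, F) → towers=[A; C/D/E; F/B; G] holding=-
       stack(B, G) → towers=[A; C/D/E; F; G/B] holding=-
       stack(B, A) → towers=[A/B; C/D/E; F; G] holding=-
       stack(B, E) → towers=[A; C/D/E/B; F; G] holding=-

putdown(B)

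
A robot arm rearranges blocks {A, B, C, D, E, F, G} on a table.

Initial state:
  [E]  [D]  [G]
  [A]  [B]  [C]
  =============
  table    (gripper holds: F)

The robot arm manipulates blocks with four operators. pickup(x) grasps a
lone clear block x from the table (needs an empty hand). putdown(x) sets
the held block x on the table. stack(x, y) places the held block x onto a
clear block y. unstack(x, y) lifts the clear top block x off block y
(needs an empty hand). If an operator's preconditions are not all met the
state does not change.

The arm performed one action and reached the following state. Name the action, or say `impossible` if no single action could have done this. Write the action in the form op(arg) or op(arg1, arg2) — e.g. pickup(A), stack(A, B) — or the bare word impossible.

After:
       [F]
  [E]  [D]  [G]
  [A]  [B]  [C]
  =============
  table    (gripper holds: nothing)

stack(F, D)

target: towers=[A/E; B/D/F; C/G] holding=-
        putdown(F) → towers=[A/E; B/D; C/G; F] holding=-
       stack(F, G) → towers=[A/E; B/D; C/G/F] holding=-
       stack(F, D) → towers=[A/E; B/D/F; C/G] holding=-  ← match
       stack(F, E) → towers=[A/E/F; B/D; C/G] holding=-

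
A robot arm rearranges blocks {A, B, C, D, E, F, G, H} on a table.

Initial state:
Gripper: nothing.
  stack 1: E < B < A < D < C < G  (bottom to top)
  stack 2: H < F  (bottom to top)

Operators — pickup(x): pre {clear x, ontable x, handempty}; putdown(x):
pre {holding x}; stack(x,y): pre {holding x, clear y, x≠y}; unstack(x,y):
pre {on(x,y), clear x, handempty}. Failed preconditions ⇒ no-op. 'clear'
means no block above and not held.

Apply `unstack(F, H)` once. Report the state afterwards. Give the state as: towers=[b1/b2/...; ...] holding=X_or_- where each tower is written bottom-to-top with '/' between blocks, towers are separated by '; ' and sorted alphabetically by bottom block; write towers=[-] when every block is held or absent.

towers=[E/B/A/D/C/G; H] holding=F

before: towers=[E/B/A/D/C/G; H/F] holding=-
pre[unstack(F, H)]: on(F,H) yes, clear(F) yes, handempty yes
all met → apply unstack(F, H)
after:  towers=[E/B/A/D/C/G; H] holding=F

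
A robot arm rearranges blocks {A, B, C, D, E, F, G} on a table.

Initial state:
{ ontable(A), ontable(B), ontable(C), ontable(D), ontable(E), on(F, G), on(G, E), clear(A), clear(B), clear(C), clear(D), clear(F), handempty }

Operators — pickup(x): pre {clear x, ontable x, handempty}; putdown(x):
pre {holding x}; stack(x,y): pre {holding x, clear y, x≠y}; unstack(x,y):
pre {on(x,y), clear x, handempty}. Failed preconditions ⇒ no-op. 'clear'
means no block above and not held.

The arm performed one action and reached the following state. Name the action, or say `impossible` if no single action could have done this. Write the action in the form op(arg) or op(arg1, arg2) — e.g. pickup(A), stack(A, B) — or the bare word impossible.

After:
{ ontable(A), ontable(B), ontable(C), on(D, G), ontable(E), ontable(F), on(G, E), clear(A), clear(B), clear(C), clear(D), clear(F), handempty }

impossible

target: towers=[A; B; C; E/G/D; F] holding=-
         pickup(B) → towers=[A; C; D; E/G/F] holding=B
     unstack(F, G) → towers=[A; B; C; D; E/G] holding=F
         pickup(D) → towers=[A; B; C; E/G/F] holding=D
         pickup(A) → towers=[B; C; D; E/G/F] holding=A
         pickup(C) → towers=[A; B; D; E/G/F] holding=C
none of the 5 applicable actions match → impossible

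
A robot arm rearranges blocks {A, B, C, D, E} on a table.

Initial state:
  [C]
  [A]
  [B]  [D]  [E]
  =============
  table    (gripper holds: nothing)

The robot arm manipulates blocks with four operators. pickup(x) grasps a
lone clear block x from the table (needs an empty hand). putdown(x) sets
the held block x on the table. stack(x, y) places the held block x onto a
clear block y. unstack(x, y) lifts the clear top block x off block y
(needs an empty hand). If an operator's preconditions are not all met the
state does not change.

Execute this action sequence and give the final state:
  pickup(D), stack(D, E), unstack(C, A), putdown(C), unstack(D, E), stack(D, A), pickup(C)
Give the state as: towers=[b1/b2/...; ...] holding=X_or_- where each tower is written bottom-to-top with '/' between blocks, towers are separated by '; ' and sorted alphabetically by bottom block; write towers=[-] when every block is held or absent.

step 1 (pickup(D)): towers=[B/A/C; E] holding=D
step 2 (stack(D, E)): towers=[B/A/C; E/D] holding=-
step 3 (unstack(C, A)): towers=[B/A; E/D] holding=C
step 4 (putdown(C)): towers=[B/A; C; E/D] holding=-
step 5 (unstack(D, E)): towers=[B/A; C; E] holding=D
step 6 (stack(D, A)): towers=[B/A/D; C; E] holding=-
step 7 (pickup(C)): towers=[B/A/D; E] holding=C

towers=[B/A/D; E] holding=C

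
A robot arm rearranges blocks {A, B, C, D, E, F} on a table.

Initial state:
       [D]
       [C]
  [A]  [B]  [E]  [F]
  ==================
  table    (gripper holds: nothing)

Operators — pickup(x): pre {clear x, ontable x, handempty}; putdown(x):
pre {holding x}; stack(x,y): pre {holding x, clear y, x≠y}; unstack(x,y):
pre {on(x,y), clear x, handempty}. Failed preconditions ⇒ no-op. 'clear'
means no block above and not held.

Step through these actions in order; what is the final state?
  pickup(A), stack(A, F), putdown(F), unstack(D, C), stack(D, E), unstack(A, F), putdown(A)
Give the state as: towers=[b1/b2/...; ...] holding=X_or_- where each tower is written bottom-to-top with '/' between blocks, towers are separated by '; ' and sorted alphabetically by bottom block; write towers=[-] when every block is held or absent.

step 1 (pickup(A)): towers=[B/C/D; E; F] holding=A
step 2 (stack(A, F)): towers=[B/C/D; E; F/A] holding=-
step 3 (putdown(F)) [no-op]: towers=[B/C/D; E; F/A] holding=-
step 4 (unstack(D, C)): towers=[B/C; E; F/A] holding=D
step 5 (stack(D, E)): towers=[B/C; E/D; F/A] holding=-
step 6 (unstack(A, F)): towers=[B/C; E/D; F] holding=A
step 7 (putdown(A)): towers=[A; B/C; E/D; F] holding=-

towers=[A; B/C; E/D; F] holding=-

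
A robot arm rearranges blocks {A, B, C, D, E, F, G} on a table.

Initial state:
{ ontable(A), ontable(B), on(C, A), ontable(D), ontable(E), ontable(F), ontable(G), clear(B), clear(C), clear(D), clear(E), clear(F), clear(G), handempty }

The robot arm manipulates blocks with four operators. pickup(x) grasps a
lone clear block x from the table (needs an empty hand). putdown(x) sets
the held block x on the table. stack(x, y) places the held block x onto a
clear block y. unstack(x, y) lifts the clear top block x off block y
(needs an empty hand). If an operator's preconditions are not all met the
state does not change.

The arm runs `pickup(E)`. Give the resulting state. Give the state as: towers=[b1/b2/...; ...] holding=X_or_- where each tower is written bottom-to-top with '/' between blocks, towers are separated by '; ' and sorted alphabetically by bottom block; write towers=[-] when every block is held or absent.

before: towers=[A/C; B; D; E; F; G] holding=-
pre[pickup(E)]: clear(E) yes, ontable(E) yes, handempty yes
all met → apply pickup(E)
after:  towers=[A/C; B; D; F; G] holding=E

towers=[A/C; B; D; F; G] holding=E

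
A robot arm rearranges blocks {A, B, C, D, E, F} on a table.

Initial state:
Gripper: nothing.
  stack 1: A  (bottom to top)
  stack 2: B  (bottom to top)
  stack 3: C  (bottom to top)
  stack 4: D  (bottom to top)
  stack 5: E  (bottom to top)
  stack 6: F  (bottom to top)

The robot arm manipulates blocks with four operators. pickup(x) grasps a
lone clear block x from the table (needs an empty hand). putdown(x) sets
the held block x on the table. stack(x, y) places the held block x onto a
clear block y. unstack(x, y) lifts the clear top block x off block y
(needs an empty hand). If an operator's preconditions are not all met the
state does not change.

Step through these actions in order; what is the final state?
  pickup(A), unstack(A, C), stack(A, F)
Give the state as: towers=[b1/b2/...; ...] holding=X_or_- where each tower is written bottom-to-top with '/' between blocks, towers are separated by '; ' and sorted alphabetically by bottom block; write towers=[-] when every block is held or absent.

step 1 (pickup(A)): towers=[B; C; D; E; F] holding=A
step 2 (unstack(A, C)) [no-op]: towers=[B; C; D; E; F] holding=A
step 3 (stack(A, F)): towers=[B; C; D; E; F/A] holding=-

towers=[B; C; D; E; F/A] holding=-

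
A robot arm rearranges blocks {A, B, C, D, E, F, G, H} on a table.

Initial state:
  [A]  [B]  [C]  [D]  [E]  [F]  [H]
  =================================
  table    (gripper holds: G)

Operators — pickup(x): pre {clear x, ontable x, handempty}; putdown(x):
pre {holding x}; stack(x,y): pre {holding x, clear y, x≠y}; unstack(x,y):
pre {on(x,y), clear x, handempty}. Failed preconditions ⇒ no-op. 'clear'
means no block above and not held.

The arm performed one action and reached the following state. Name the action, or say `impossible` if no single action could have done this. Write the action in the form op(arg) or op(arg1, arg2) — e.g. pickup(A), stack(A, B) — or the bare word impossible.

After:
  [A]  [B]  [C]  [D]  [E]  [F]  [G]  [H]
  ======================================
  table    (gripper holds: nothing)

putdown(G)

target: towers=[A; B; C; D; E; F; G; H] holding=-
        putdown(G) → towers=[A; B; C; D; E; F; G; H] holding=-  ← match
       stack(G, A) → towers=[A/G; B; C; D; E; F; H] holding=-
       stack(G, E) → towers=[A; B; C; D; E/G; F; H] holding=-
       stack(G, H) → towers=[A; B; C; D; E; F; H/G] holding=-
       stack(G, B) → towers=[A; B/G; C; D; E; F; H] holding=-
       stack(G, F) → towers=[A; B; C; D; E; F/G; H] holding=-
       stack(G, D) → towers=[A; B; C; D/G; E; F; H] holding=-
       stack(G, C) → towers=[A; B; C/G; D; E; F; H] holding=-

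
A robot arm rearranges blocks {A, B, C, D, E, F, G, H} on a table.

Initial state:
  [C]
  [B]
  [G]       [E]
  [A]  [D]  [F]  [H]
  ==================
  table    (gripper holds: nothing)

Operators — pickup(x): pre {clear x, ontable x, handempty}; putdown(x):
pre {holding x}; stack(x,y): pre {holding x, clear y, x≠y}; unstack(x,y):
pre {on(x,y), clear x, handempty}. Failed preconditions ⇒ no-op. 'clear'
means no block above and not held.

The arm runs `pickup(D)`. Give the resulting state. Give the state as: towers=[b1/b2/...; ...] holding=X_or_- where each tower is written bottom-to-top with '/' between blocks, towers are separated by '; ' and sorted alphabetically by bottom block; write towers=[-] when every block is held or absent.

towers=[A/G/B/C; F/E; H] holding=D

before: towers=[A/G/B/C; D; F/E; H] holding=-
pre[pickup(D)]: clear(D) ok, ontable(D) ok, handempty ok
all met → apply pickup(D)
after:  towers=[A/G/B/C; F/E; H] holding=D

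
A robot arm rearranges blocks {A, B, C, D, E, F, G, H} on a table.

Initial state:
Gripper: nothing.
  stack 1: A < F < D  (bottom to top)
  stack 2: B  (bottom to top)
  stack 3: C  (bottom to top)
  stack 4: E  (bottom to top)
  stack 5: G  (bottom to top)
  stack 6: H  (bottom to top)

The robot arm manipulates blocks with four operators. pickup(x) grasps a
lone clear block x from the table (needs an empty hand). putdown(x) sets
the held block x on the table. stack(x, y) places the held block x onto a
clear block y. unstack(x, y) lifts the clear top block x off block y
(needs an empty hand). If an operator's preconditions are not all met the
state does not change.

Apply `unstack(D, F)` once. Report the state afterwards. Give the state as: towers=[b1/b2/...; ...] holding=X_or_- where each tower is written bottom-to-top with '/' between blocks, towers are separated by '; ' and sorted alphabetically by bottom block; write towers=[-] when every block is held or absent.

towers=[A/F; B; C; E; G; H] holding=D

before: towers=[A/F/D; B; C; E; G; H] holding=-
pre[unstack(D, F)]: on(D,F) ✓, clear(D) ✓, handempty ✓
all met → apply unstack(D, F)
after:  towers=[A/F; B; C; E; G; H] holding=D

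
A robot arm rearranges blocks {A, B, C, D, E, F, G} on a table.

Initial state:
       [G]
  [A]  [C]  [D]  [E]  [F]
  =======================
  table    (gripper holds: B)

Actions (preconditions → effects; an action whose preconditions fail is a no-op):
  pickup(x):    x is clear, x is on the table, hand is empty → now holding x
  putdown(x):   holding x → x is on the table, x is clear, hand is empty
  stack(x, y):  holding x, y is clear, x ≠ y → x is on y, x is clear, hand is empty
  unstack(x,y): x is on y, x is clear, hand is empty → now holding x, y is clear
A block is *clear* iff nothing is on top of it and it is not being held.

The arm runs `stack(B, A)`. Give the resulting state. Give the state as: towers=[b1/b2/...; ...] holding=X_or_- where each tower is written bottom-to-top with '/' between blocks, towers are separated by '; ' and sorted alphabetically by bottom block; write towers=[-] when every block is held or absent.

towers=[A/B; C/G; D; E; F] holding=-

before: towers=[A; C/G; D; E; F] holding=B
pre[stack(B, A)]: holding(B) ✓, clear(A) ✓, B≠A ✓
all met → apply stack(B, A)
after:  towers=[A/B; C/G; D; E; F] holding=-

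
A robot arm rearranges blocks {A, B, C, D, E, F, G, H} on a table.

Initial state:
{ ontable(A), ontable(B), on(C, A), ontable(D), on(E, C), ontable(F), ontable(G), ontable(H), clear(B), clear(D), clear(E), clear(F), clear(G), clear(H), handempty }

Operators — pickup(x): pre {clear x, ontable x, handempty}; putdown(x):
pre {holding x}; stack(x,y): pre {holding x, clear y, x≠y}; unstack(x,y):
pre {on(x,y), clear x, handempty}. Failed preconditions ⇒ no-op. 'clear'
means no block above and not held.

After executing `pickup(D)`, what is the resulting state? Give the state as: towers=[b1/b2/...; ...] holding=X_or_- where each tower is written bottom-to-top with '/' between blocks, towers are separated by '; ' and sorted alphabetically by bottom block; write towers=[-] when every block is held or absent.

towers=[A/C/E; B; F; G; H] holding=D

before: towers=[A/C/E; B; D; F; G; H] holding=-
pre[pickup(D)]: clear(D) yes, ontable(D) yes, handempty yes
all met → apply pickup(D)
after:  towers=[A/C/E; B; F; G; H] holding=D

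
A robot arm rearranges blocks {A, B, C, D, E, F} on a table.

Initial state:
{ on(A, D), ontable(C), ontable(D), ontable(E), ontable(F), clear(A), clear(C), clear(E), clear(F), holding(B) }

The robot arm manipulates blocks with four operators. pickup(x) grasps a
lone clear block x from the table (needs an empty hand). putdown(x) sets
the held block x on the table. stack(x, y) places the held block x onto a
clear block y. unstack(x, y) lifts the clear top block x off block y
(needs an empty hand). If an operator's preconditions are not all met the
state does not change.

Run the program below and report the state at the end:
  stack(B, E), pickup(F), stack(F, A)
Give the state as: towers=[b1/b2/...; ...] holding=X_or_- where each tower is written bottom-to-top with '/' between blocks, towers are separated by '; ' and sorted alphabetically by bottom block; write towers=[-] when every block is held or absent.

towers=[C; D/A/F; E/B] holding=-

step 1 (stack(B, E)): towers=[C; D/A; E/B; F] holding=-
step 2 (pickup(F)): towers=[C; D/A; E/B] holding=F
step 3 (stack(F, A)): towers=[C; D/A/F; E/B] holding=-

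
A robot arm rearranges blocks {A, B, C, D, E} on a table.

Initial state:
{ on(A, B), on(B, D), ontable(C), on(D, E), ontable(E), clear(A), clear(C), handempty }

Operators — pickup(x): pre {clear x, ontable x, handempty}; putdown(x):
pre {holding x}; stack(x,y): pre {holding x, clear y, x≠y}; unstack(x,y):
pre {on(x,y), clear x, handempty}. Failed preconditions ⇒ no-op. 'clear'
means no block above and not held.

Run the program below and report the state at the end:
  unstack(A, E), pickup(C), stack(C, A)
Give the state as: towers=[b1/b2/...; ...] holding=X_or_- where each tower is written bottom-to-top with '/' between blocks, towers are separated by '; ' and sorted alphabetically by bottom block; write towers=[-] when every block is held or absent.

step 1 (unstack(A, E)) [no-op]: towers=[C; E/D/B/A] holding=-
step 2 (pickup(C)): towers=[E/D/B/A] holding=C
step 3 (stack(C, A)): towers=[E/D/B/A/C] holding=-

towers=[E/D/B/A/C] holding=-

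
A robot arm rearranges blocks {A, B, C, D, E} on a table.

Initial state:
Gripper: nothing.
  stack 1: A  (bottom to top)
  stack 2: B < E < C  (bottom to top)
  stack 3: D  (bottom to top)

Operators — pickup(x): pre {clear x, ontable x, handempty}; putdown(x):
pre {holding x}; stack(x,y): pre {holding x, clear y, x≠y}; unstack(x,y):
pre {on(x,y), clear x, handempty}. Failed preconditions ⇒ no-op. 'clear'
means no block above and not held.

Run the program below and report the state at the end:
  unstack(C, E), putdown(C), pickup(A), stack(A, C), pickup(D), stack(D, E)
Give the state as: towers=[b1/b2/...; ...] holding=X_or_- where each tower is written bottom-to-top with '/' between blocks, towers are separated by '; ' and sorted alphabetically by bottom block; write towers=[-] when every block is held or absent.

step 1 (unstack(C, E)): towers=[A; B/E; D] holding=C
step 2 (putdown(C)): towers=[A; B/E; C; D] holding=-
step 3 (pickup(A)): towers=[B/E; C; D] holding=A
step 4 (stack(A, C)): towers=[B/E; C/A; D] holding=-
step 5 (pickup(D)): towers=[B/E; C/A] holding=D
step 6 (stack(D, E)): towers=[B/E/D; C/A] holding=-

towers=[B/E/D; C/A] holding=-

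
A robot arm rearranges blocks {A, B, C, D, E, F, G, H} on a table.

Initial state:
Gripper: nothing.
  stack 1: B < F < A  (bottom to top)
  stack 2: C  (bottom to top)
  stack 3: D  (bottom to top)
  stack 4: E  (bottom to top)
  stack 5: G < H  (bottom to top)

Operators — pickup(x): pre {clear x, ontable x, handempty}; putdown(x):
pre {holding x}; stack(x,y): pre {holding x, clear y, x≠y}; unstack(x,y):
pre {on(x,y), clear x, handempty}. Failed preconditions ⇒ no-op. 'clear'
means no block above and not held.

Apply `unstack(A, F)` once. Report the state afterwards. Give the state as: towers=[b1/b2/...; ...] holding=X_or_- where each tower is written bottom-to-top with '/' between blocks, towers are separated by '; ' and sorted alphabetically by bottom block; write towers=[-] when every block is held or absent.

before: towers=[B/F/A; C; D; E; G/H] holding=-
pre[unstack(A, F)]: on(A,F) ✓, clear(A) ✓, handempty ✓
all met → apply unstack(A, F)
after:  towers=[B/F; C; D; E; G/H] holding=A

towers=[B/F; C; D; E; G/H] holding=A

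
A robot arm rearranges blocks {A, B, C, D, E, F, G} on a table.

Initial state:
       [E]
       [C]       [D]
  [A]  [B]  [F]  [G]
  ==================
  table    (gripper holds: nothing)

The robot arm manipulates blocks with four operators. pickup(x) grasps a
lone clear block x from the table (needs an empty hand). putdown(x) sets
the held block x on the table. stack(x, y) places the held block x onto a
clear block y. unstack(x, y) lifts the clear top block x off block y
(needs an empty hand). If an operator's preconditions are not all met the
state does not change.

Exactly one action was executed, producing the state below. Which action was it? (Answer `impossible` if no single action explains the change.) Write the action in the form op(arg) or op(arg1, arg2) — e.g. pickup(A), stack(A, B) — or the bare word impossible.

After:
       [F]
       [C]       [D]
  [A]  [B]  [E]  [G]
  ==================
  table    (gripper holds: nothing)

target: towers=[A; B/C/F; E; G/D] holding=-
         pickup(F) → towers=[A; B/C/E; G/D] holding=F
     unstack(D, G) → towers=[A; B/C/E; F; G] holding=D
         pickup(A) → towers=[B/C/E; F; G/D] holding=A
     unstack(E, C) → towers=[A; B/C; F; G/D] holding=E
none of the 4 applicable actions match → impossible

impossible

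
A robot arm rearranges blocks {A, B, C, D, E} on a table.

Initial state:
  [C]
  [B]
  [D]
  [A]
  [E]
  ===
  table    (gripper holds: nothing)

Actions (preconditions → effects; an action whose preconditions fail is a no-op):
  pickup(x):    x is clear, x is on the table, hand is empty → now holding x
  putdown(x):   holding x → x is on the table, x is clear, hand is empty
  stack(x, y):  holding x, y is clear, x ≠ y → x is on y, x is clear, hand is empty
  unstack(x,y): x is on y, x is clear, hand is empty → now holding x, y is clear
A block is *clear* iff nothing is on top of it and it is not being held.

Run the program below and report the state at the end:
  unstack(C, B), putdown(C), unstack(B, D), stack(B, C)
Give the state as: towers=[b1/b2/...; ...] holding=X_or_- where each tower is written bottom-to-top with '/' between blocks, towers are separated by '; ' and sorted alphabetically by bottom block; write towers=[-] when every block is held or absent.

step 1 (unstack(C, B)): towers=[E/A/D/B] holding=C
step 2 (putdown(C)): towers=[C; E/A/D/B] holding=-
step 3 (unstack(B, D)): towers=[C; E/A/D] holding=B
step 4 (stack(B, C)): towers=[C/B; E/A/D] holding=-

towers=[C/B; E/A/D] holding=-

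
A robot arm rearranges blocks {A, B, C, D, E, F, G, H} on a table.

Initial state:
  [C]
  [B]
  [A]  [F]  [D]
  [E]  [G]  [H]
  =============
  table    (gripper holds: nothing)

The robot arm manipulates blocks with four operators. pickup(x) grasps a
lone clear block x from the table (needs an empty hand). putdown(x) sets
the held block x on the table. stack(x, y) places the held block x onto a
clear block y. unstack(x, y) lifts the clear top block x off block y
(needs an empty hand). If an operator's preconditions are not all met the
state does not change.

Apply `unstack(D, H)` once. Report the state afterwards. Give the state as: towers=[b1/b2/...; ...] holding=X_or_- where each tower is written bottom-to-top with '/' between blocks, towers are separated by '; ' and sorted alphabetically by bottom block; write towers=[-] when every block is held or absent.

towers=[E/A/B/C; G/F; H] holding=D

before: towers=[E/A/B/C; G/F; H/D] holding=-
pre[unstack(D, H)]: on(D,H) ✓, clear(D) ✓, handempty ✓
all met → apply unstack(D, H)
after:  towers=[E/A/B/C; G/F; H] holding=D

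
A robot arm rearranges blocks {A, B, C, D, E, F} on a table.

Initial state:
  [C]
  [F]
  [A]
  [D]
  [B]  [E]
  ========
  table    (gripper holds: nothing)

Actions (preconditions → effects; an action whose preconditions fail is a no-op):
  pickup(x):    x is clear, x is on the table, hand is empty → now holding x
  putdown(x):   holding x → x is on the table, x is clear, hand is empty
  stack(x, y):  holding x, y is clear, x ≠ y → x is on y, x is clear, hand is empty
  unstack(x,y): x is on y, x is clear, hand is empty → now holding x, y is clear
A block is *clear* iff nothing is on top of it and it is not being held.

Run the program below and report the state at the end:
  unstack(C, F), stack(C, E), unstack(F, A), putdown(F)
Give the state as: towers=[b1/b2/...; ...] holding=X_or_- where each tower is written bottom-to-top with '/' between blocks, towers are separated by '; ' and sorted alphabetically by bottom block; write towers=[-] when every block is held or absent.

towers=[B/D/A; E/C; F] holding=-

step 1 (unstack(C, F)): towers=[B/D/A/F; E] holding=C
step 2 (stack(C, E)): towers=[B/D/A/F; E/C] holding=-
step 3 (unstack(F, A)): towers=[B/D/A; E/C] holding=F
step 4 (putdown(F)): towers=[B/D/A; E/C; F] holding=-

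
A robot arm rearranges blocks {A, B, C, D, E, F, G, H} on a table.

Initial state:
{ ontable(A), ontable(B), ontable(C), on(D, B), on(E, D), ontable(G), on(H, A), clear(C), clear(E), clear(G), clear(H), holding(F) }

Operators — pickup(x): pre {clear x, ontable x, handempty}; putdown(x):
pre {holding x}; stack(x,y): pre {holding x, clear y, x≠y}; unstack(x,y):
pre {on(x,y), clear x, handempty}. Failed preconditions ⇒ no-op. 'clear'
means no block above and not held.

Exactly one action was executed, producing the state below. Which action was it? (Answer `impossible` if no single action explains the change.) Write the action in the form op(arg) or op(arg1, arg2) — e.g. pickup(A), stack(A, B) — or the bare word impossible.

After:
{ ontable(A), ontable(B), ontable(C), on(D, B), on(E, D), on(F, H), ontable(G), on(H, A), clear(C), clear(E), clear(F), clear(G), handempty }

stack(F, H)

target: towers=[A/H/F; B/D/E; C; G] holding=-
        putdown(F) → towers=[A/H; B/D/E; C; F; G] holding=-
       stack(F, G) → towers=[A/H; B/D/E; C; G/F] holding=-
       stack(F, E) → towers=[A/H; B/D/E/F; C; G] holding=-
       stack(F, H) → towers=[A/H/F; B/D/E; C; G] holding=-  ← match
       stack(F, C) → towers=[A/H; B/D/E; C/F; G] holding=-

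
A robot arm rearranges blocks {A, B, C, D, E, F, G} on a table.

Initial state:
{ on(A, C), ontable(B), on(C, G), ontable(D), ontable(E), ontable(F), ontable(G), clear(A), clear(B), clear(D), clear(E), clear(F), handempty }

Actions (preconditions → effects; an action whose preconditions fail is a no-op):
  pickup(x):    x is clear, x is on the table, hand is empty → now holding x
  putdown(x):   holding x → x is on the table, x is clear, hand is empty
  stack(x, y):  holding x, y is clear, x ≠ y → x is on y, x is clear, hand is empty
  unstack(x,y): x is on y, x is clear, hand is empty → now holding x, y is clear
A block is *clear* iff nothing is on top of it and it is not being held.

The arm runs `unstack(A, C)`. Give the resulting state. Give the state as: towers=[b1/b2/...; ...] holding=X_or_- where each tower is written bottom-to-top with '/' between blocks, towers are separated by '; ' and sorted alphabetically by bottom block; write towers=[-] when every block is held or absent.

before: towers=[B; D; E; F; G/C/A] holding=-
pre[unstack(A, C)]: on(A,C) yes, clear(A) yes, handempty yes
all met → apply unstack(A, C)
after:  towers=[B; D; E; F; G/C] holding=A

towers=[B; D; E; F; G/C] holding=A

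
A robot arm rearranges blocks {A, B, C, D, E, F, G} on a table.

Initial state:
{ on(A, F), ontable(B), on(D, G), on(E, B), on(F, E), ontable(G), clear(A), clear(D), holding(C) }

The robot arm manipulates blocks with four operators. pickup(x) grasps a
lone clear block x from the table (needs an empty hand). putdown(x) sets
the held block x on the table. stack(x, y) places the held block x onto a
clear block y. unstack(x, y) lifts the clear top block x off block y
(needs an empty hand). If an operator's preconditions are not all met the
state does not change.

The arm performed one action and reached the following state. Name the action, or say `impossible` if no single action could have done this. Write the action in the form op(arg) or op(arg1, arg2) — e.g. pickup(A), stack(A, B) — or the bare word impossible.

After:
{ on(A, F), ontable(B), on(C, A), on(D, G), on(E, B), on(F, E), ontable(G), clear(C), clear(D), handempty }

target: towers=[B/E/F/A/C; G/D] holding=-
        putdown(C) → towers=[B/E/F/A; C; G/D] holding=-
       stack(C, D) → towers=[B/E/F/A; G/D/C] holding=-
       stack(C, A) → towers=[B/E/F/A/C; G/D] holding=-  ← match

stack(C, A)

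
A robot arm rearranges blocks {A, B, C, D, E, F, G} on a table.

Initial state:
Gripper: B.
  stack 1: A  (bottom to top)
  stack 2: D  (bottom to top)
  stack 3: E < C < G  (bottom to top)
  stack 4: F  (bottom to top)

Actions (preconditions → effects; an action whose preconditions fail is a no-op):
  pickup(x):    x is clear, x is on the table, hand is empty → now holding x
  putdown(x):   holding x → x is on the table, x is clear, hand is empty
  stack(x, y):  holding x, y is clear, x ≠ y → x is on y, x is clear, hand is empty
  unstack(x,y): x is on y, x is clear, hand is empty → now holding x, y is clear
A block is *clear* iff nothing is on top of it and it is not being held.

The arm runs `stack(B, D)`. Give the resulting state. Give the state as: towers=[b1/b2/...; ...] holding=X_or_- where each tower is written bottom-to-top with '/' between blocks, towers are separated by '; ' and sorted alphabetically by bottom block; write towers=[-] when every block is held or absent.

towers=[A; D/B; E/C/G; F] holding=-

before: towers=[A; D; E/C/G; F] holding=B
pre[stack(B, D)]: holding(B) yes, clear(D) yes, B≠D yes
all met → apply stack(B, D)
after:  towers=[A; D/B; E/C/G; F] holding=-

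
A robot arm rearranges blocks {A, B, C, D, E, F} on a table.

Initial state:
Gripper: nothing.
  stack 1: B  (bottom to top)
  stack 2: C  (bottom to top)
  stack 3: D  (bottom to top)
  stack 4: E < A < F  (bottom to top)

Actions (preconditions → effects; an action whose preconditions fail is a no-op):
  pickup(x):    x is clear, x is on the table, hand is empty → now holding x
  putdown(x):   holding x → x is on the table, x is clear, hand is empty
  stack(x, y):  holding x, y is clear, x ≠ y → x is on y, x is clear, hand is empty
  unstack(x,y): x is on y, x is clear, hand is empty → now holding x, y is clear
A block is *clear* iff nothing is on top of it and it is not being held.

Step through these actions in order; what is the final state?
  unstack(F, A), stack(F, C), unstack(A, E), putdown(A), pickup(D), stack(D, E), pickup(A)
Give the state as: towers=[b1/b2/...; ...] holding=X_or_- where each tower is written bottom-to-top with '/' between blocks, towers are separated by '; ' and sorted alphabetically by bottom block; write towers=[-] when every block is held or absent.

step 1 (unstack(F, A)): towers=[B; C; D; E/A] holding=F
step 2 (stack(F, C)): towers=[B; C/F; D; E/A] holding=-
step 3 (unstack(A, E)): towers=[B; C/F; D; E] holding=A
step 4 (putdown(A)): towers=[A; B; C/F; D; E] holding=-
step 5 (pickup(D)): towers=[A; B; C/F; E] holding=D
step 6 (stack(D, E)): towers=[A; B; C/F; E/D] holding=-
step 7 (pickup(A)): towers=[B; C/F; E/D] holding=A

towers=[B; C/F; E/D] holding=A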